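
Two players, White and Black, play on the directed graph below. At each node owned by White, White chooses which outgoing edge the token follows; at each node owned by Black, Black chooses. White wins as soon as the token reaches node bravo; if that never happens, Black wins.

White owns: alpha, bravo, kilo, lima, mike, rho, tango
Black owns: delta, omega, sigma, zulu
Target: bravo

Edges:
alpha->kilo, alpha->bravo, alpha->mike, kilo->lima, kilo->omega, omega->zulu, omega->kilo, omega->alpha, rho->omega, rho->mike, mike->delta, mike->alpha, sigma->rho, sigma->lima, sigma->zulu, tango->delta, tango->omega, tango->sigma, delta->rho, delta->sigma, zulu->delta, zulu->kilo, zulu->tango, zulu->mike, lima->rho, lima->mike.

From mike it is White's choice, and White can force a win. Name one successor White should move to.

alpha

A0 = {bravo}
A1: add {alpha} — alpha (White) has alpha→bravo.
A2: add {mike} — mike (White) has mike→alpha.
A3: add {lima, rho} — rho (White) has rho→mike; lima (White) has lima→mike.
A4: add {kilo} — kilo (White) has kilo→lima.
A5 = A4; e.g. delta (Black) can still go to sigma. Fixed point.
From mike, successor alpha is in the attractor (rank 1); the other successor delta is not.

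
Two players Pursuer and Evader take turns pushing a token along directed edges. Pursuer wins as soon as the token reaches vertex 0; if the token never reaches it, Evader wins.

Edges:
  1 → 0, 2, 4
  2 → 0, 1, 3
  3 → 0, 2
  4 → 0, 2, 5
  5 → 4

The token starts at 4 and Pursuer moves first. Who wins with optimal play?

Track states (vertex, player-to-move).
A0 = {(0,Pursuer), (0,Evader)}
A1: add {(1,Pursuer), (2,Pursuer), (3,Pursuer), (4,Pursuer)}.
(4,Pursuer) ∈ A1 ⇒ Pursuer forces the target.

Pursuer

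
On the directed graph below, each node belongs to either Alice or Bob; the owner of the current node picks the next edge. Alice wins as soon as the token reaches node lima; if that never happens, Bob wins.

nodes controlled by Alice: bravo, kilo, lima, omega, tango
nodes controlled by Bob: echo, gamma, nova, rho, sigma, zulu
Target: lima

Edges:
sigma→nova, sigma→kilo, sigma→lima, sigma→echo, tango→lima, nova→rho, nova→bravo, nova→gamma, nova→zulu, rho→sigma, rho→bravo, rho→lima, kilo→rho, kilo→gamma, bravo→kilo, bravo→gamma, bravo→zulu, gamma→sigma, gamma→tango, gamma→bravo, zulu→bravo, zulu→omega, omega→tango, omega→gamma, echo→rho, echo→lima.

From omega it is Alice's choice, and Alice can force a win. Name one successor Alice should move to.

A0 = {lima}
A1: add {tango} — tango (Alice) has tango→lima.
A2: add {omega} — omega (Alice) has omega→tango.
A3 = A2; e.g. sigma (Bob) can still go to nova. Fixed point.
From omega, successor tango is in the attractor (rank 1); the other successor gamma is not.

tango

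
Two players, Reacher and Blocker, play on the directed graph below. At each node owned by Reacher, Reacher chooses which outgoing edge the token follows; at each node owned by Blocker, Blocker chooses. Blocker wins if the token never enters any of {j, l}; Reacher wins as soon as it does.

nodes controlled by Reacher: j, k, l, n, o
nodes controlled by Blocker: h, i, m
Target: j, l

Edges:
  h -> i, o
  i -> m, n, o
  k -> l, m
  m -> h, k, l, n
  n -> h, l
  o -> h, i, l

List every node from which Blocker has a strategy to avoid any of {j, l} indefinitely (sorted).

A0 = {j, l}
A1: add {k, n, o} — k (Reacher) has k→l; n (Reacher) has n→l; o (Reacher) has o→l.
A2 = A1; e.g. h (Blocker) can still go to i. Fixed point.
Reacher's attractor = {j, k, l, n, o}; Blocker avoids the target exactly from the complement.

h, i, m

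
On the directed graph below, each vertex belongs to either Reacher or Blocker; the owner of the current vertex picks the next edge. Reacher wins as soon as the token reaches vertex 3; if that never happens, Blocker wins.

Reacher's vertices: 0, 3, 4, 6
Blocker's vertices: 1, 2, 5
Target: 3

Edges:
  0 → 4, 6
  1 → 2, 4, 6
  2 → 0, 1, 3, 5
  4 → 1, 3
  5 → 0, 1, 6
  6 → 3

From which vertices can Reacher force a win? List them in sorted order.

A0 = {3}
A1: add {4, 6} — 4 (Reacher) has 4→3; 6 (Reacher) has 6→3.
A2: add {0} — 0 (Reacher) has 0→4.
A3 = A2; e.g. 1 (Blocker) can still go to 2. Fixed point.
Reacher's winning region = {0, 3, 4, 6}.

0, 3, 4, 6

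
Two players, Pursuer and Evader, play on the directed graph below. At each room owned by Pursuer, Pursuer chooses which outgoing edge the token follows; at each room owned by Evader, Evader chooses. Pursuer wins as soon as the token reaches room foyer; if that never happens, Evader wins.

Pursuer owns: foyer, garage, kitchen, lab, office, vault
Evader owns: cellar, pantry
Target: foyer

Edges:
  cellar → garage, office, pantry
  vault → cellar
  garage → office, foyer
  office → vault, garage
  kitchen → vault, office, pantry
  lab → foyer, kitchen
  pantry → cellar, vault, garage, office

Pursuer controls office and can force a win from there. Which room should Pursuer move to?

garage

A0 = {foyer}
A1: add {garage, lab} — garage (Pursuer) has garage→foyer; lab (Pursuer) has lab→foyer.
A2: add {office} — office (Pursuer) has office→garage.
A3: add {kitchen} — kitchen (Pursuer) has kitchen→office.
A4 = A3; e.g. cellar (Evader) can still go to pantry. Fixed point.
From office, successor garage is in the attractor (rank 1); the other successor vault is not.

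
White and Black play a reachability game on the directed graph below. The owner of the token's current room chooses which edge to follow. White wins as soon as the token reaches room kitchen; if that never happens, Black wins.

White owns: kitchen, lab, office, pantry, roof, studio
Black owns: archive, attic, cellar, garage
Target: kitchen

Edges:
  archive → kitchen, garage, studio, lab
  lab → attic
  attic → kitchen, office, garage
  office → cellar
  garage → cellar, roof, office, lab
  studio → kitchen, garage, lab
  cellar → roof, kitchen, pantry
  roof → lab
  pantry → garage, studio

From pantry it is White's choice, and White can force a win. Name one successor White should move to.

studio

A0 = {kitchen}
A1: add {studio} — studio (White) has studio→kitchen.
A2: add {pantry} — pantry (White) has pantry→studio.
A3 = A2; e.g. cellar (Black) can still go to roof. Fixed point.
From pantry, successor studio is in the attractor (rank 1); the other successor garage is not.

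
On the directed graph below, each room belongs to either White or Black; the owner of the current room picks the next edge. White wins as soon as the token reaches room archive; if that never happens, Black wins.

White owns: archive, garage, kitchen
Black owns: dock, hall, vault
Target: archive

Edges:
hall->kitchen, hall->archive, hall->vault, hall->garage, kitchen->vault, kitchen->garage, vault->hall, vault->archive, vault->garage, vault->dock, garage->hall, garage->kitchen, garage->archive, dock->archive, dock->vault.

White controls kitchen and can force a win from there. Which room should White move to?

garage

A0 = {archive}
A1: add {garage} — garage (White) has garage→archive.
A2: add {kitchen} — kitchen (White) has kitchen→garage.
A3 = A2; e.g. hall (Black) can still go to vault. Fixed point.
From kitchen, successor garage is in the attractor (rank 1); the other successor vault is not.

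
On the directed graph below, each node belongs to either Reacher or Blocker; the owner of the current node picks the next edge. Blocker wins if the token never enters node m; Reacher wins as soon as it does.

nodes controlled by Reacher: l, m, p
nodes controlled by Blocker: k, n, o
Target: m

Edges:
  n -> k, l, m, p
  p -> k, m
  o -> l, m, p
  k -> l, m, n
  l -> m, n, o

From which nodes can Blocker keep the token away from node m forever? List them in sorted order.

A0 = {m}
A1: add {l, p} — l (Reacher) has l→m; p (Reacher) has p→m.
A2: add {o} — o (Blocker): all of {l, m, p} already in.
A3 = A2; e.g. k (Blocker) can still go to n. Fixed point.
Reacher's attractor = {l, m, o, p}; Blocker avoids the target exactly from the complement.

k, n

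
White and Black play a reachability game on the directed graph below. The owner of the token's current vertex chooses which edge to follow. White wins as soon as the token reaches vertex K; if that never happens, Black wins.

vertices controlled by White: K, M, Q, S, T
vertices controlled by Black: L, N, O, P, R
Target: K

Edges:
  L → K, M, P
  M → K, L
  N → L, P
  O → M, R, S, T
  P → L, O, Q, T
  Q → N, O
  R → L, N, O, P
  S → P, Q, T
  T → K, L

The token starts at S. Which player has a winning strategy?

White

A0 = {K}
A1: add {M, T} — M (White) has M→K; T (White) has T→K.
A2: add {S} — S (White) has S→T.
A3 = A2; e.g. L (Black) can still go to P. Fixed point.
S ∈ A2, so White can force the target.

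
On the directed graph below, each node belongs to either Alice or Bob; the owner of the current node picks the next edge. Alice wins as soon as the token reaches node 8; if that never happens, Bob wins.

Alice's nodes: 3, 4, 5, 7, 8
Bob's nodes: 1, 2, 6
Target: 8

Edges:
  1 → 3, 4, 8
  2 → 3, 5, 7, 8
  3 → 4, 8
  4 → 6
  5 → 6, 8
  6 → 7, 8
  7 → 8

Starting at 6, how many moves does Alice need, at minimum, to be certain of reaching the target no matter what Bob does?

A0 = {8}
A1: add {3, 5, 7} — 3 (Alice) has 3→8; 5 (Alice) has 5→8; 7 (Alice) has 7→8.
A2: add {2, 6} — 2 (Bob): all of {3, 5, 7, 8} already in; 6 (Bob): all of {7, 8} already in.
6 enters the attractor at level 2, so Alice can force the target in 2 moves from there.

2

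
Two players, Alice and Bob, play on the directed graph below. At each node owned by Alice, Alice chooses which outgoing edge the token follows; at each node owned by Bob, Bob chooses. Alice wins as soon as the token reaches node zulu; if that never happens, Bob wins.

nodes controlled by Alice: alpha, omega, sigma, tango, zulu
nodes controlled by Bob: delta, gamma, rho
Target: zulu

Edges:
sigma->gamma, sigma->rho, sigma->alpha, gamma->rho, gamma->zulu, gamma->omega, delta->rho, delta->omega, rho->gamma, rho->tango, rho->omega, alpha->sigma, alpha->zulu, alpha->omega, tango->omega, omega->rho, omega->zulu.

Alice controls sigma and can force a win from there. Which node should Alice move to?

alpha

A0 = {zulu}
A1: add {alpha, omega} — alpha (Alice) has alpha→zulu; omega (Alice) has omega→zulu.
A2: add {sigma, tango} — sigma (Alice) has sigma→alpha; tango (Alice) has tango→omega.
A3 = A2; e.g. gamma (Bob) can still go to rho. Fixed point.
From sigma, successor alpha is in the attractor (rank 1); the other successors gamma, rho are not.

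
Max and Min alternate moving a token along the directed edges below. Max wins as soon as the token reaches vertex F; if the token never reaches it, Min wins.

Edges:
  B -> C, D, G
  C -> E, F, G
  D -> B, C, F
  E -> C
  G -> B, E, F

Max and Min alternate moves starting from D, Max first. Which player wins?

Max

Track states (vertex, player-to-move).
A0 = {(F,Max), (F,Min)}
A1: add {(C,Max), (D,Max), (G,Max)}.
(D,Max) ∈ A1 ⇒ Max forces the target.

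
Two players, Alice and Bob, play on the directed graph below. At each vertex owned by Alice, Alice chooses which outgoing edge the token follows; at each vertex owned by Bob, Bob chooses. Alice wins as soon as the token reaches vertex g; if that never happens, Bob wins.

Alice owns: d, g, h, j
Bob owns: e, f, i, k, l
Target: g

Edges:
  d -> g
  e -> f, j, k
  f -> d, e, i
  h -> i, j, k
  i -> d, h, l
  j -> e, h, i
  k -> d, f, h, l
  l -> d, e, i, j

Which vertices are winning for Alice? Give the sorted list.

d, g

A0 = {g}
A1: add {d} — d (Alice) has d→g.
A2 = A1; e.g. e (Bob) can still go to f. Fixed point.
Alice's winning region = {d, g}.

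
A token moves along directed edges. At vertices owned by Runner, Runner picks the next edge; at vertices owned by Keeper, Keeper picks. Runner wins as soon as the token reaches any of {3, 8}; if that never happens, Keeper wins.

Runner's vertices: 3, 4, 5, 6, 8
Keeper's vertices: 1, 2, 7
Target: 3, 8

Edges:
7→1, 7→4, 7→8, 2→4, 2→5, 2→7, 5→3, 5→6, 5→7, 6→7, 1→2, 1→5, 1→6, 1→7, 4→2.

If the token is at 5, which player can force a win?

A0 = {3, 8}
A1: add {5} — 5 (Runner) has 5→3.
A2 = A1; e.g. 1 (Keeper) can still go to 2. Fixed point.
5 ∈ A1, so Runner can force the target.

Runner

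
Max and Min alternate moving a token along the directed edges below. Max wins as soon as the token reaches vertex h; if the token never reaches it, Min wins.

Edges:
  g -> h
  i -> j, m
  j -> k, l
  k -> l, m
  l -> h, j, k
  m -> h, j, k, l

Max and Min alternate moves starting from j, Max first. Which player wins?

Track states (vertex, player-to-move).
A0 = {(h,Max), (h,Min)}
A1: add {(g,Max), (g,Min), (l,Max), (m,Max)}.
A2: add {(k,Min)}.
A3: add {(j,Max)}.
(j,Max) ∈ A3 ⇒ Max forces the target.

Max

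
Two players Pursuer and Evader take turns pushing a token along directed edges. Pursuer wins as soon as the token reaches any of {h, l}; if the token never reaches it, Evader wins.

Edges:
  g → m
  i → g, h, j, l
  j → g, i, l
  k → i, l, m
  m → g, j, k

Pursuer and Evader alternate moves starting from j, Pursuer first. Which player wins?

Track states (vertex, player-to-move).
A0 = {(h,Pursuer), (h,Evader), (l,Pursuer), (l,Evader)}
A1: add {(i,Pursuer), (j,Pursuer), (k,Pursuer)}.
(j,Pursuer) ∈ A1 ⇒ Pursuer forces the target.

Pursuer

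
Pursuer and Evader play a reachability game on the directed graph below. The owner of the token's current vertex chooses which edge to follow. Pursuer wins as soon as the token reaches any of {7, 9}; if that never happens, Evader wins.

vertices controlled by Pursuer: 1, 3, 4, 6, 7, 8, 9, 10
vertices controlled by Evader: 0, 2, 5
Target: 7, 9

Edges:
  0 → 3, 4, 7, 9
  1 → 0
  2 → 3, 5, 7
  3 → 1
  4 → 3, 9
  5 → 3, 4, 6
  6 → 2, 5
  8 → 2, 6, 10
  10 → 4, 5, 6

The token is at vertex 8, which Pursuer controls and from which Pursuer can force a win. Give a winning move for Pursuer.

A0 = {7, 9}
A1: add {4} — 4 (Pursuer) has 4→9.
A2: add {10} — 10 (Pursuer) has 10→4.
A3: add {8} — 8 (Pursuer) has 8→10.
A4 = A3; e.g. 0 (Evader) can still go to 3. Fixed point.
From 8, successor 10 is in the attractor (rank 2); the other successors 2, 6 are not.

10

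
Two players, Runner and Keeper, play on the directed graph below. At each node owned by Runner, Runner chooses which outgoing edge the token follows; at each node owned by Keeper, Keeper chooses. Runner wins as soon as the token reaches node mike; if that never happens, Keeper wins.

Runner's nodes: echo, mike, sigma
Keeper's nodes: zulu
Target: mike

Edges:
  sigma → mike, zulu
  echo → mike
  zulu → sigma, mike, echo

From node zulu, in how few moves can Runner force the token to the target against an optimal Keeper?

2

A0 = {mike}
A1: add {echo, sigma} — sigma (Runner) has sigma→mike; echo (Runner) has echo→mike.
A2: add {zulu} — zulu (Keeper): all of {sigma, mike, echo} already in.
A2 = all vertices. Fixed point.
zulu enters the attractor at level 2, so Runner can force the target in 2 moves from there.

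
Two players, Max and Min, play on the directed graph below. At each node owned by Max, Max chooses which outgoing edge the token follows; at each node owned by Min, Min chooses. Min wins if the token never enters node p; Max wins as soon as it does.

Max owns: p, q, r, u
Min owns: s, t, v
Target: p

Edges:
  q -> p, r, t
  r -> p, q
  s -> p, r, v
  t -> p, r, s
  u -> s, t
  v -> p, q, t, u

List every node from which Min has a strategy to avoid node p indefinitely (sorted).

A0 = {p}
A1: add {q, r} — q (Max) has q→p; r (Max) has r→p.
A2 = A1; e.g. s (Min) can still go to v. Fixed point.
Max's attractor = {p, q, r}; Min avoids the target exactly from the complement.

s, t, u, v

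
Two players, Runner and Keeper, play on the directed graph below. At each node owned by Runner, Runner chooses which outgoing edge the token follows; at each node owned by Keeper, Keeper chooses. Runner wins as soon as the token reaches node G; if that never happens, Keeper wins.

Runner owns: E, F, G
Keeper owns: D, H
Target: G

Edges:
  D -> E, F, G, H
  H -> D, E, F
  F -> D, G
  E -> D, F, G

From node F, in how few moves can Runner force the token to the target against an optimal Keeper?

A0 = {G}
A1: add {E, F} — E (Runner) has E→G; F (Runner) has F→G.
A2 = A1; e.g. D (Keeper) can still go to H. Fixed point.
F enters the attractor at level 1, so Runner can force the target in 1 move from there.

1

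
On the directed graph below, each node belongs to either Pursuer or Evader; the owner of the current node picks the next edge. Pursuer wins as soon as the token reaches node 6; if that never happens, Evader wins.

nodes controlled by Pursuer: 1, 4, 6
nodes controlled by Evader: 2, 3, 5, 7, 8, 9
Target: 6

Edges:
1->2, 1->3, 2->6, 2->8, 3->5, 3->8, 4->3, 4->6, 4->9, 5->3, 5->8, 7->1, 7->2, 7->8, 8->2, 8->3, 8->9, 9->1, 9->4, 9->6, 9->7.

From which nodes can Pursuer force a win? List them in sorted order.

A0 = {6}
A1: add {4} — 4 (Pursuer) has 4→6.
A2 = A1; e.g. 1 (Pursuer) has no edge into A1. Fixed point.
Pursuer's winning region = {4, 6}.

4, 6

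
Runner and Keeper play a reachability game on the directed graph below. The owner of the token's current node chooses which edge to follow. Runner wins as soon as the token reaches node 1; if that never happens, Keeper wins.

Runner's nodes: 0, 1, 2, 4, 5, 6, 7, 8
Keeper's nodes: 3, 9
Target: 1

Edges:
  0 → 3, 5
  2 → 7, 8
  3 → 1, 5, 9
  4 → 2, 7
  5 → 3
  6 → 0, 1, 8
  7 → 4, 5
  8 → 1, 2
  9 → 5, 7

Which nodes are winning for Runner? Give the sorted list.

1, 2, 4, 6, 7, 8

A0 = {1}
A1: add {6, 8} — 6 (Runner) has 6→1; 8 (Runner) has 8→1.
A2: add {2} — 2 (Runner) has 2→8.
A3: add {4} — 4 (Runner) has 4→2.
A4: add {7} — 7 (Runner) has 7→4.
A5 = A4; e.g. 0 (Runner) has no edge into A4. Fixed point.
Runner's winning region = {1, 2, 4, 6, 7, 8}.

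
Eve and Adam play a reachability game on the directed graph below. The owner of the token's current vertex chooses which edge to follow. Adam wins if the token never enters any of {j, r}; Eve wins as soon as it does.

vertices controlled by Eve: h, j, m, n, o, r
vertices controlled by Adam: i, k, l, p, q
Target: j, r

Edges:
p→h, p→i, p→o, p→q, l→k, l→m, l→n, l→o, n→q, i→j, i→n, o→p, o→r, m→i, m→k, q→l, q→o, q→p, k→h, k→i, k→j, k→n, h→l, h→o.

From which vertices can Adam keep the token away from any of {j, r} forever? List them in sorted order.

i, k, l, m, n, p, q

A0 = {j, r}
A1: add {o} — o (Eve) has o→r.
A2: add {h} — h (Eve) has h→o.
A3 = A2; e.g. i (Adam) can still go to n. Fixed point.
Eve's attractor = {h, j, o, r}; Adam avoids the target exactly from the complement.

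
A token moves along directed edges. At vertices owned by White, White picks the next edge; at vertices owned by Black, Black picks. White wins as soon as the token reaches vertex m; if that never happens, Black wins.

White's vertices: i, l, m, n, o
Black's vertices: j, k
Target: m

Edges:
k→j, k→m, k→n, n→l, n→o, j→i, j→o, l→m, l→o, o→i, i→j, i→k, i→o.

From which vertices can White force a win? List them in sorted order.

l, m, n

A0 = {m}
A1: add {l} — l (White) has l→m.
A2: add {n} — n (White) has n→l.
A3 = A2; e.g. i (White) has no edge into A2. Fixed point.
White's winning region = {l, m, n}.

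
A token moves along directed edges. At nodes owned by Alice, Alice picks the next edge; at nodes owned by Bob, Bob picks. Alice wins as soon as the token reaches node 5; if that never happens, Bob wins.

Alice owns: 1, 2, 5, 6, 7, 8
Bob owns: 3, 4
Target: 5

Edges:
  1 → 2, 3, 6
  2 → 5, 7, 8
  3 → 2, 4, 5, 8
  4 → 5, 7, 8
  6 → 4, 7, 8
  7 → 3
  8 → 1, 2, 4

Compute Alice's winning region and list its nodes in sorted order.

A0 = {5}
A1: add {2} — 2 (Alice) has 2→5.
A2: add {1, 8} — 1 (Alice) has 1→2; 8 (Alice) has 8→2.
A3: add {6} — 6 (Alice) has 6→8.
A4 = A3; e.g. 3 (Bob) can still go to 4. Fixed point.
Alice's winning region = {1, 2, 5, 6, 8}.

1, 2, 5, 6, 8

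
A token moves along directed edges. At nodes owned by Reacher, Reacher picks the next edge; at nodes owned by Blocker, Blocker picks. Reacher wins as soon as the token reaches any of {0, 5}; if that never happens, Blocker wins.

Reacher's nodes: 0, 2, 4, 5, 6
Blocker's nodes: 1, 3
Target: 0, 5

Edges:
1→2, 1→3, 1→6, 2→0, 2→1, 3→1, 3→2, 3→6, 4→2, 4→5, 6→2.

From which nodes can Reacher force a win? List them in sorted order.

A0 = {0, 5}
A1: add {2, 4} — 2 (Reacher) has 2→0; 4 (Reacher) has 4→5.
A2: add {6} — 6 (Reacher) has 6→2.
A3 = A2; e.g. 1 (Blocker) can still go to 3. Fixed point.
Reacher's winning region = {0, 2, 4, 5, 6}.

0, 2, 4, 5, 6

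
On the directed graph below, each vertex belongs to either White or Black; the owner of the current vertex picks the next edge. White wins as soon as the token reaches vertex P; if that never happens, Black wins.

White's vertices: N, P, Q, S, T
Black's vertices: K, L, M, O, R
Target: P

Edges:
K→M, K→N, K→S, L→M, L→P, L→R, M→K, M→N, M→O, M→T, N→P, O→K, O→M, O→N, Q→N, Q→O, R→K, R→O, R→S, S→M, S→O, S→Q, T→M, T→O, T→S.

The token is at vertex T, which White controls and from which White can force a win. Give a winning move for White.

A0 = {P}
A1: add {N} — N (White) has N→P.
A2: add {Q} — Q (White) has Q→N.
A3: add {S} — S (White) has S→Q.
A4: add {T} — T (White) has T→S.
A5 = A4; e.g. K (Black) can still go to M. Fixed point.
From T, successor S is in the attractor (rank 3); the other successors M, O are not.

S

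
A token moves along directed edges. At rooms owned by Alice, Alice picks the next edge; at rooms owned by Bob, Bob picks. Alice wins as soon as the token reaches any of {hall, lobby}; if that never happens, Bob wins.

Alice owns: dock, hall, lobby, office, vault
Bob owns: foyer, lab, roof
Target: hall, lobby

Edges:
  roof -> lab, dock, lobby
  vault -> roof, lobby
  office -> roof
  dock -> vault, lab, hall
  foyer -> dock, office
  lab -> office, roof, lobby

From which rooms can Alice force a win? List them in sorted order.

A0 = {hall, lobby}
A1: add {dock, vault} — vault (Alice) has vault→lobby; dock (Alice) has dock→hall.
A2 = A1; e.g. lab (Bob) can still go to office. Fixed point.
Alice's winning region = {dock, hall, lobby, vault}.

dock, hall, lobby, vault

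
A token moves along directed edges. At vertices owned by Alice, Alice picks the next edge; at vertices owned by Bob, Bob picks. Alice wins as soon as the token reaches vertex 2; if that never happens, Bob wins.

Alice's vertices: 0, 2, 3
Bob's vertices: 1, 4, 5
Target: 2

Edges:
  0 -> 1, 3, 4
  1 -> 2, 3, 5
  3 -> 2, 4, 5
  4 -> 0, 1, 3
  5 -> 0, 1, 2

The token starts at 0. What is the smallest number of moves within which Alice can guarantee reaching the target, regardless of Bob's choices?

2

A0 = {2}
A1: add {3} — 3 (Alice) has 3→2.
A2: add {0} — 0 (Alice) has 0→3.
A3 = A2; e.g. 1 (Bob) can still go to 5. Fixed point.
0 enters the attractor at level 2, so Alice can force the target in 2 moves from there.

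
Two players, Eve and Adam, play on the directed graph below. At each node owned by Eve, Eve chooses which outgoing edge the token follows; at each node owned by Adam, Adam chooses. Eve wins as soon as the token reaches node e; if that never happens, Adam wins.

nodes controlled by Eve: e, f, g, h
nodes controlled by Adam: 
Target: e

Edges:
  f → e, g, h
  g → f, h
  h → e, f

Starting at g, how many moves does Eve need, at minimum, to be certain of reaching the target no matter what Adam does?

2

A0 = {e}
A1: add {f, h} — f (Eve) has f→e; h (Eve) has h→e.
A2: add {g} — g (Eve) has g→f.
A2 = all vertices. Fixed point.
g enters the attractor at level 2, so Eve can force the target in 2 moves from there.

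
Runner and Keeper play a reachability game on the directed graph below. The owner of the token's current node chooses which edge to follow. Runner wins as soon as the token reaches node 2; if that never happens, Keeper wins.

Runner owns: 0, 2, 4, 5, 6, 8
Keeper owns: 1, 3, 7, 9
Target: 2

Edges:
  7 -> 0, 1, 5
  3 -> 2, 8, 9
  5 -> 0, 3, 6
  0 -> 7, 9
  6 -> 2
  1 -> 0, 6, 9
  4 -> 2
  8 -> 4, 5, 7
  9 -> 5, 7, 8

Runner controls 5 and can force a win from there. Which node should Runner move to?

A0 = {2}
A1: add {4, 6} — 4 (Runner) has 4→2; 6 (Runner) has 6→2.
A2: add {5, 8} — 5 (Runner) has 5→6; 8 (Runner) has 8→4.
A3 = A2; e.g. 0 (Runner) has no edge into A2. Fixed point.
From 5, successor 6 is in the attractor (rank 1); the other successors 0, 3 are not.

6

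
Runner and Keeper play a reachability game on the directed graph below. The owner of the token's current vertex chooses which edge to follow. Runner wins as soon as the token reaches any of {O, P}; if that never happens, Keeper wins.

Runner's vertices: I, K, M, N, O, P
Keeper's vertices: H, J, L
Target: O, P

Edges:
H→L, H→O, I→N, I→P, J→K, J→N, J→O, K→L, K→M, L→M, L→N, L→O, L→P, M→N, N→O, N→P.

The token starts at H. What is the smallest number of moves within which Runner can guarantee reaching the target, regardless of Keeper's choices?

A0 = {O, P}
A1: add {I, N} — I (Runner) has I→P; N (Runner) has N→O.
A2: add {M} — M (Runner) has M→N.
A3: add {K, L} — K (Runner) has K→M; L (Keeper): all of {M, N, O, P} already in.
A4: add {H, J} — H (Keeper): all of {L, O} already in; J (Keeper): all of {K, N, O} already in.
A4 = all vertices. Fixed point.
H enters the attractor at level 4, so Runner can force the target in 4 moves from there.

4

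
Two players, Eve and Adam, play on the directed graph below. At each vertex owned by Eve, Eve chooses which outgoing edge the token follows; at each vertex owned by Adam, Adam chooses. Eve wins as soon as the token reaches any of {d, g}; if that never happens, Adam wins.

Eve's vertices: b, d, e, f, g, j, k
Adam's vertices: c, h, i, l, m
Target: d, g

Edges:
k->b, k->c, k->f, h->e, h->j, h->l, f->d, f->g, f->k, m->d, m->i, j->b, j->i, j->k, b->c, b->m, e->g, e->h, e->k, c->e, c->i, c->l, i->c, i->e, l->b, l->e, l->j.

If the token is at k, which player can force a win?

Eve

A0 = {d, g}
A1: add {e, f} — e (Eve) has e→g; f (Eve) has f→d.
A2: add {k} — k (Eve) has k→f.
k ∈ A2, so Eve can force the target.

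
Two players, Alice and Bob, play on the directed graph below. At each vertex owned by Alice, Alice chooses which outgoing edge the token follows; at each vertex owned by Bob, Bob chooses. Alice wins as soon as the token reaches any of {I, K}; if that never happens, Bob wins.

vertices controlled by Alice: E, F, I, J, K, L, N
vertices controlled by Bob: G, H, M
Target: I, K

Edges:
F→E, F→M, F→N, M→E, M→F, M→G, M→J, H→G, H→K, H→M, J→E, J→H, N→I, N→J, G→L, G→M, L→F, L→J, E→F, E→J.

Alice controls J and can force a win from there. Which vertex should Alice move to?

E

A0 = {I, K}
A1: add {N} — N (Alice) has N→I.
A2: add {F} — F (Alice) has F→N.
A3: add {E, L} — E (Alice) has E→F; L (Alice) has L→F.
A4: add {J} — J (Alice) has J→E.
A5 = A4; e.g. G (Bob) can still go to M. Fixed point.
From J, successor E is in the attractor (rank 3); the other successor H is not.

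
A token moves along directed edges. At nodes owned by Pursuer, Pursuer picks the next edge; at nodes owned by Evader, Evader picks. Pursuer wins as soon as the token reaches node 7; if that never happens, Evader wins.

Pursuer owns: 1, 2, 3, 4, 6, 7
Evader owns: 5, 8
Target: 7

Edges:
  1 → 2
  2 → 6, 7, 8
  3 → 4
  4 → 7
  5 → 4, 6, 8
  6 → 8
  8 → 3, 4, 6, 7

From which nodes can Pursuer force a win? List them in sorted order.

A0 = {7}
A1: add {2, 4} — 2 (Pursuer) has 2→7; 4 (Pursuer) has 4→7.
A2: add {1, 3} — 1 (Pursuer) has 1→2; 3 (Pursuer) has 3→4.
A3 = A2; e.g. 5 (Evader) can still go to 6. Fixed point.
Pursuer's winning region = {1, 2, 3, 4, 7}.

1, 2, 3, 4, 7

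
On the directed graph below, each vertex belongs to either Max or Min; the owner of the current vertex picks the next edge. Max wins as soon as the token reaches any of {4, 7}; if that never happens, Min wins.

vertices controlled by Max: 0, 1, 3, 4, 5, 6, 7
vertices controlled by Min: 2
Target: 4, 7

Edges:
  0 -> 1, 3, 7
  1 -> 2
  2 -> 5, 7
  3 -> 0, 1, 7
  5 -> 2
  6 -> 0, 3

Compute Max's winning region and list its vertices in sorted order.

0, 3, 4, 6, 7

A0 = {4, 7}
A1: add {0, 3} — 0 (Max) has 0→7; 3 (Max) has 3→7.
A2: add {6} — 6 (Max) has 6→0.
A3 = A2; e.g. 1 (Max) has no edge into A2. Fixed point.
Max's winning region = {0, 3, 4, 6, 7}.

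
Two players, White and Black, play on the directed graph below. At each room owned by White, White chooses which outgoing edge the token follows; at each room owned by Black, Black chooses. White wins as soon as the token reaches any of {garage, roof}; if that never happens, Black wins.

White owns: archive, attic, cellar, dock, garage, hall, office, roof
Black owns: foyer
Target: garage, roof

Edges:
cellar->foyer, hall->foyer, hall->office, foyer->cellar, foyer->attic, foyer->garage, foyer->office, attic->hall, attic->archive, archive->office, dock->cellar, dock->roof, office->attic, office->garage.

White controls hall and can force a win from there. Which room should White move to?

office

A0 = {garage, roof}
A1: add {dock, office} — dock (White) has dock→roof; office (White) has office→garage.
A2: add {archive, hall} — hall (White) has hall→office; archive (White) has archive→office.
A3: add {attic} — attic (White) has attic→hall.
A4 = A3; e.g. cellar (White) has no edge into A3. Fixed point.
From hall, successor office is in the attractor (rank 1); the other successor foyer is not.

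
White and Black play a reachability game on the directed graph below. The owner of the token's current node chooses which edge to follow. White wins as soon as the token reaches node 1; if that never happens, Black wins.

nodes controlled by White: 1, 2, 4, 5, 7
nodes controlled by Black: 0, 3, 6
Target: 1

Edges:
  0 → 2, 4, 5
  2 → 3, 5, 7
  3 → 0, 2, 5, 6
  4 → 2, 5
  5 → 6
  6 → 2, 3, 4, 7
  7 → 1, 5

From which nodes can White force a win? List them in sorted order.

1, 2, 4, 7

A0 = {1}
A1: add {7} — 7 (White) has 7→1.
A2: add {2} — 2 (White) has 2→7.
A3: add {4} — 4 (White) has 4→2.
A4 = A3; e.g. 0 (Black) can still go to 5. Fixed point.
White's winning region = {1, 2, 4, 7}.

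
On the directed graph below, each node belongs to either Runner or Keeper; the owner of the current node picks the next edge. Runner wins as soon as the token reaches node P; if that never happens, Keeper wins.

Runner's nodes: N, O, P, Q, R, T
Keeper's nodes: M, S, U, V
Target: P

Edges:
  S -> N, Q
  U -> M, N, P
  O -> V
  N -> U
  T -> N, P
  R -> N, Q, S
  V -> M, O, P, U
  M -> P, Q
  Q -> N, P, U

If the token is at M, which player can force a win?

Runner

A0 = {P}
A1: add {Q, T} — Q (Runner) has Q→P; T (Runner) has T→P.
A2: add {M, R} — M (Keeper): all of {P, Q} already in; R (Runner) has R→Q.
A3 = A2; e.g. N (Runner) has no edge into A2. Fixed point.
M ∈ A2, so Runner can force the target.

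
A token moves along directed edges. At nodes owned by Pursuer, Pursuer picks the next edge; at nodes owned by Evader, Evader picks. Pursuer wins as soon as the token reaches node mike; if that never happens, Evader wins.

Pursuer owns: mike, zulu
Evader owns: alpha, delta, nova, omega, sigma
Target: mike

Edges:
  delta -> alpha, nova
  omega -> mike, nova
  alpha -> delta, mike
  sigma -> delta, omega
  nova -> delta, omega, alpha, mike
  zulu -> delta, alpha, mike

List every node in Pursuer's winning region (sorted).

A0 = {mike}
A1: add {zulu} — zulu (Pursuer) has zulu→mike.
A2 = A1; e.g. delta (Evader) can still go to alpha. Fixed point.
Pursuer's winning region = {mike, zulu}.

mike, zulu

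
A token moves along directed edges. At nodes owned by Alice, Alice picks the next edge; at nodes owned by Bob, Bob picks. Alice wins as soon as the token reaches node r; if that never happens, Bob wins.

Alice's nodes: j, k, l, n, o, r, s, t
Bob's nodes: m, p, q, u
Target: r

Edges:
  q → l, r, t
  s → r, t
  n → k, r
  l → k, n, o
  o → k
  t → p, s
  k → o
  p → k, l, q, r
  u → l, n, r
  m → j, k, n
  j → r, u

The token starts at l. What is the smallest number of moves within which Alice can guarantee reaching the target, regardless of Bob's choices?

2

A0 = {r}
A1: add {j, n, s} — j (Alice) has j→r; n (Alice) has n→r; s (Alice) has s→r.
A2: add {l, t} — l (Alice) has l→n; t (Alice) has t→s.
l enters the attractor at level 2, so Alice can force the target in 2 moves from there.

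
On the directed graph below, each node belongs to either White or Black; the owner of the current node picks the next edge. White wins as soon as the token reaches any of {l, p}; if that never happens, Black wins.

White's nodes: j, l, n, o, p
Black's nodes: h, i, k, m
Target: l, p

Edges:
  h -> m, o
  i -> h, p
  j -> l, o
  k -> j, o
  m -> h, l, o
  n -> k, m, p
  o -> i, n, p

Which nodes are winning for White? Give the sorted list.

A0 = {l, p}
A1: add {j, n, o} — j (White) has j→l; n (White) has n→p; o (White) has o→p.
A2: add {k} — k (Black): all of {j, o} already in.
A3 = A2; e.g. h (Black) can still go to m. Fixed point.
White's winning region = {j, k, l, n, o, p}.

j, k, l, n, o, p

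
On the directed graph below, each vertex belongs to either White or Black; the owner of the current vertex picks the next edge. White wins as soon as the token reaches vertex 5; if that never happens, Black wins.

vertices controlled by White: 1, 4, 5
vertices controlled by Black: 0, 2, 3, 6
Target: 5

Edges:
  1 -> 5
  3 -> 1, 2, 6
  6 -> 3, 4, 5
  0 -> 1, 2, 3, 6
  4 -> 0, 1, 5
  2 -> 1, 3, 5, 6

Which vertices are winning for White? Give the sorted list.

1, 4, 5

A0 = {5}
A1: add {1, 4} — 1 (White) has 1→5; 4 (White) has 4→5.
A2 = A1; e.g. 0 (Black) can still go to 2. Fixed point.
White's winning region = {1, 4, 5}.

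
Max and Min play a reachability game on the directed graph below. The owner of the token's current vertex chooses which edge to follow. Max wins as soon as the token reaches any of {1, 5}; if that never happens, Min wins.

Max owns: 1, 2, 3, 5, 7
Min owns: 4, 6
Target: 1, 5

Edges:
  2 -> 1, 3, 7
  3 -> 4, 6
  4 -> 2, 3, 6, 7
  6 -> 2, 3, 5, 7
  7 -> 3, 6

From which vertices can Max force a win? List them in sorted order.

1, 2, 5

A0 = {1, 5}
A1: add {2} — 2 (Max) has 2→1.
A2 = A1; e.g. 3 (Max) has no edge into A1. Fixed point.
Max's winning region = {1, 2, 5}.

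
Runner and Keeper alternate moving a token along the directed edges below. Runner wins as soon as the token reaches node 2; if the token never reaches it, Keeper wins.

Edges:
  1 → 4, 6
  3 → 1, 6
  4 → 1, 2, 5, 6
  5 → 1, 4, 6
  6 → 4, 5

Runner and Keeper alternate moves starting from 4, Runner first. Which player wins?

Runner

Track states (vertex, player-to-move).
A0 = {(2,Runner), (2,Keeper)}
A1: add {(4,Runner)}.
(4,Runner) ∈ A1 ⇒ Runner forces the target.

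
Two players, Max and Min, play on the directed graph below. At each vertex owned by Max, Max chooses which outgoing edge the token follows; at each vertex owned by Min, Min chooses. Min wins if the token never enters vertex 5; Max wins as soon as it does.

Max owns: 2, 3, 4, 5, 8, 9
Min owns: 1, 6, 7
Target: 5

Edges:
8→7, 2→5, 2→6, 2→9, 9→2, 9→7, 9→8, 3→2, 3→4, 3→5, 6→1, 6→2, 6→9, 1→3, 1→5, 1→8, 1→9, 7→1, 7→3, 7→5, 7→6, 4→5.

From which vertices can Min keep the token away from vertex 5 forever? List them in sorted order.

A0 = {5}
A1: add {2, 3, 4} — 2 (Max) has 2→5; 3 (Max) has 3→5; 4 (Max) has 4→5.
A2: add {9} — 9 (Max) has 9→2.
A3 = A2; e.g. 1 (Min) can still go to 8. Fixed point.
Max's attractor = {2, 3, 4, 5, 9}; Min avoids the target exactly from the complement.

1, 6, 7, 8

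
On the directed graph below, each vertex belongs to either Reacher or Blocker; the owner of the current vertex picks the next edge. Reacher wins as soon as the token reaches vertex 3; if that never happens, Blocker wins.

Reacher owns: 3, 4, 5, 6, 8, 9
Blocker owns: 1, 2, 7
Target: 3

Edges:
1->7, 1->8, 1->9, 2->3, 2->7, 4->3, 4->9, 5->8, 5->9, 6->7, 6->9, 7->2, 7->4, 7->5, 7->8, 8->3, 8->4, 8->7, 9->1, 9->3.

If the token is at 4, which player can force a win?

A0 = {3}
A1: add {4, 8, 9} — 4 (Reacher) has 4→3; 8 (Reacher) has 8→3; 9 (Reacher) has 9→3.
4 ∈ A1, so Reacher can force the target.

Reacher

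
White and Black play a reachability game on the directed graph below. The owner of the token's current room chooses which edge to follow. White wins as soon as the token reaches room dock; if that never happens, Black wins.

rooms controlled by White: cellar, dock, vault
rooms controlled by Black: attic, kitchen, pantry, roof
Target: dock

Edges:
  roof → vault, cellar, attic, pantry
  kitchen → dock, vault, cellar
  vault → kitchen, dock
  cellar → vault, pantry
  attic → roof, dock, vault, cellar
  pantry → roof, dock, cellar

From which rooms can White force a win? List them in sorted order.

A0 = {dock}
A1: add {vault} — vault (White) has vault→dock.
A2: add {cellar} — cellar (White) has cellar→vault.
A3: add {kitchen} — kitchen (Black): all of {dock, vault, cellar} already in.
A4 = A3; e.g. roof (Black) can still go to attic. Fixed point.
White's winning region = {cellar, dock, kitchen, vault}.

cellar, dock, kitchen, vault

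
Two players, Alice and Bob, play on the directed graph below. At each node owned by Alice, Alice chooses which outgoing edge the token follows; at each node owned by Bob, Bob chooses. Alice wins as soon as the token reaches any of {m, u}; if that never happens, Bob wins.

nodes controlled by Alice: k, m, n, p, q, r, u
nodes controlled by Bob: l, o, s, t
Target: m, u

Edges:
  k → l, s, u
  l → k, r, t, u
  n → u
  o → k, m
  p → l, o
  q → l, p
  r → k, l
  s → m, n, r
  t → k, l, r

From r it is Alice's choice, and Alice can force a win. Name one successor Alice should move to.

k

A0 = {m, u}
A1: add {k, n} — k (Alice) has k→u; n (Alice) has n→u.
A2: add {o, r} — o (Bob): all of {k, m} already in; r (Alice) has r→k.
A3: add {p, s} — p (Alice) has p→o; s (Bob): all of {m, n, r} already in.
A4: add {q} — q (Alice) has q→p.
A5 = A4; e.g. l (Bob) can still go to t. Fixed point.
From r, successor k is in the attractor (rank 1); the other successor l is not.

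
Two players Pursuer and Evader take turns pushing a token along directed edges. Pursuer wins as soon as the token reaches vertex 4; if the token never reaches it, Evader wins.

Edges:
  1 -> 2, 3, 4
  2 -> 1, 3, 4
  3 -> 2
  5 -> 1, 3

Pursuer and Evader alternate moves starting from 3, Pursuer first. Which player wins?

Track states (vertex, player-to-move).
A0 = {(4,Pursuer), (4,Evader)}
A1: add {(1,Pursuer), (2,Pursuer)}.
A2: add {(3,Evader)}.
A3: add {(5,Pursuer)}.
A4 = A3; e.g. (1,Evader) stays out. (3,Pursuer) never enters ⇒ Evader avoids the target.

Evader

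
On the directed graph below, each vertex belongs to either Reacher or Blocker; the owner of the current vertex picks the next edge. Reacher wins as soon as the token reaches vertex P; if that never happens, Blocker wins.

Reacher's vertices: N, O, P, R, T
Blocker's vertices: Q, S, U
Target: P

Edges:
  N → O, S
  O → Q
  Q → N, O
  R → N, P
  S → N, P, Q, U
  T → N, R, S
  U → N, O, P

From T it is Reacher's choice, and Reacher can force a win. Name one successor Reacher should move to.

R

A0 = {P}
A1: add {R} — R (Reacher) has R→P.
A2: add {T} — T (Reacher) has T→R.
A3 = A2; e.g. N (Reacher) has no edge into A2. Fixed point.
From T, successor R is in the attractor (rank 1); the other successors N, S are not.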